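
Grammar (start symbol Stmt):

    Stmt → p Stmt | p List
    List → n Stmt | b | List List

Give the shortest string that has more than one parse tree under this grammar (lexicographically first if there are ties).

p b b b

length 2: no string has ≥2 trees
length 3: no string has ≥2 trees
length 4: p b b b has 2 parse trees

Two derivations of p b b b:
  Stmt ⇒ p List ⇒ p List List ⇒ p b List ⇒ p b List List ⇒ p b b List ⇒ p b b b
  Stmt ⇒ p List ⇒ p List List ⇒ p List List List ⇒ p b List List ⇒ p b b List ⇒ p b b b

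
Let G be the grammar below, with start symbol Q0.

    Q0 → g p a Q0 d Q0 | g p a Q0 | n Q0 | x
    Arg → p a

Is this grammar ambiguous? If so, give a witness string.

Ambiguous

Witness: g p a g p a x d x

Derivation 1: Q0 ⇒ g p a Q0 d Q0 ⇒ g p a g p a Q0 d Q0 ⇒ g p a g p a x d Q0 ⇒ g p a g p a x d x
Derivation 2: Q0 ⇒ g p a Q0 ⇒ g p a g p a Q0 d Q0 ⇒ g p a g p a x d Q0 ⇒ g p a g p a x d x

Two distinct leftmost derivations for the same string.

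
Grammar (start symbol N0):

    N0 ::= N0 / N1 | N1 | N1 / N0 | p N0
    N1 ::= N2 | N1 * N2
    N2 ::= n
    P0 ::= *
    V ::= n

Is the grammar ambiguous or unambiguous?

Ambiguous

Witness: n / n

Derivation 1: N0 ⇒ N0 / N1 ⇒ N1 / N1 ⇒ N2 / N1 ⇒ n / N1 ⇒ n / N2 ⇒ n / n
Derivation 2: N0 ⇒ N1 / N0 ⇒ N2 / N0 ⇒ n / N0 ⇒ n / N1 ⇒ n / N2 ⇒ n / n

Two distinct leftmost derivations for the same string.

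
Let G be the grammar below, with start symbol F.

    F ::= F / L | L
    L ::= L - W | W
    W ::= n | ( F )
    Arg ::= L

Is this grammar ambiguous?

Only F, L, W are reachable from F; ignoring the rest: The grammar is stratified — F handles '/' (left-recursive), L handles '-', W atoms. Each operator has a fixed associativity and precedence level, so every string has one parse.

Unambiguous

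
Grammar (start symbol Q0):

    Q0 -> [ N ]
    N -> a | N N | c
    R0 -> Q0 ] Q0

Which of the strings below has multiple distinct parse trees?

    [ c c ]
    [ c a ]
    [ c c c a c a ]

[ c c c a c a ]

[ c c ]: 1 tree
[ c a ]: 1 tree
[ c c c a c a ]: 42 trees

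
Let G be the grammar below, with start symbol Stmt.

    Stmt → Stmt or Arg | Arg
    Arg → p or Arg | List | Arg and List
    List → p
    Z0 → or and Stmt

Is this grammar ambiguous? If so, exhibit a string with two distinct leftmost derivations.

Witness: p or p

Derivation 1: Stmt ⇒ Stmt or Arg ⇒ Arg or Arg ⇒ List or Arg ⇒ p or Arg ⇒ p or List ⇒ p or p
Derivation 2: Stmt ⇒ Arg ⇒ p or Arg ⇒ p or List ⇒ p or p

Two distinct leftmost derivations for the same string.

Ambiguous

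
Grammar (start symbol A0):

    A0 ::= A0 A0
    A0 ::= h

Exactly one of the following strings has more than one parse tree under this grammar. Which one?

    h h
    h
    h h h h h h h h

h h: 1 tree
h: 1 tree
h h h h h h h h: 429 trees

h h h h h h h h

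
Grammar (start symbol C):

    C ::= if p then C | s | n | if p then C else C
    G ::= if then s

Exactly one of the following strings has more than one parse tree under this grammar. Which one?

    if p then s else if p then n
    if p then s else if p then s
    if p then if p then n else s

if p then if p then n else s

if p then s else if p then n: 1 tree
if p then s else if p then s: 1 tree
if p then if p then n else s: 2 trees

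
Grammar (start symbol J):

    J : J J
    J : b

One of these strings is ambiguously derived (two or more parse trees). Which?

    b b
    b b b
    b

b b b

b b: 1 tree
b b b: 2 trees
b: 1 tree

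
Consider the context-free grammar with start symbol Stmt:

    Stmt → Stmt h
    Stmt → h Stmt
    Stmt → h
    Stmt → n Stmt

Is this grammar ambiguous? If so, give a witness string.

Ambiguous

Witness: h h

Derivation 1: Stmt ⇒ Stmt h ⇒ h h
Derivation 2: Stmt ⇒ h Stmt ⇒ h h

Two distinct leftmost derivations for the same string.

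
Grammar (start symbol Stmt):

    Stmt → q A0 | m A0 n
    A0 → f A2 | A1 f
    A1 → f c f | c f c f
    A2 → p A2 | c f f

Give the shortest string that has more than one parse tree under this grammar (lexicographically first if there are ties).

q f c f f

length 5: q f c f f has 2 parse trees

Two derivations of q f c f f:
  Stmt ⇒ q A0 ⇒ q f A2 ⇒ q f c f f
  Stmt ⇒ q A0 ⇒ q A1 f ⇒ q f c f f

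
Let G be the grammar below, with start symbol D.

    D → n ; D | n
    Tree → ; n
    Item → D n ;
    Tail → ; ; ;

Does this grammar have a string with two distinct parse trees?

(Tree, Item, Tail are unreachable from D, so their rules don't affect L(D).) The reachable grammar is A → atom sep A | atom. Each atom is followed by either the separator (recurse) or end-of-string (stop) — no choice point.

Unambiguous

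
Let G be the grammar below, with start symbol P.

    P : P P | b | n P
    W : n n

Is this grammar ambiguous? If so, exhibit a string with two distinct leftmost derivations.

Ambiguous

Witness: b b b

Derivation 1: P ⇒ P P ⇒ P P P ⇒ b P P ⇒ b b P ⇒ b b b
Derivation 2: P ⇒ P P ⇒ b P ⇒ b P P ⇒ b b P ⇒ b b b

Two distinct leftmost derivations for the same string.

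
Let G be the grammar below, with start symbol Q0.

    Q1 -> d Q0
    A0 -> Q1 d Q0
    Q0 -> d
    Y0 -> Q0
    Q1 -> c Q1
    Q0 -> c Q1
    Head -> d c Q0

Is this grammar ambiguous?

Only Q0, Q1 are reachable from Q0; ignoring the rest: Each reachable nonterminal has at most one production per leading terminal, and all productions are right-linear; the derivation is determined token-by-token.

Unambiguous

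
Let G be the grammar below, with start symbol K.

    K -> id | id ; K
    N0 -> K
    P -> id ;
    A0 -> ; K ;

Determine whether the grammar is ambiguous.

(N0, P, A0 are unreachable from K, so their rules don't affect L(K).) The reachable grammar is A → atom sep A | atom. Each atom is followed by either the separator (recurse) or end-of-string (stop) — no choice point.

Unambiguous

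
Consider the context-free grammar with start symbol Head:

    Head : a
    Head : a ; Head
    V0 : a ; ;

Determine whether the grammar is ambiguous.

Unambiguous

Only Head is reachable from Head; ignoring the rest: Right-recursive list with a separator: after each atom, whether the separator follows determines the rule. One parse per string.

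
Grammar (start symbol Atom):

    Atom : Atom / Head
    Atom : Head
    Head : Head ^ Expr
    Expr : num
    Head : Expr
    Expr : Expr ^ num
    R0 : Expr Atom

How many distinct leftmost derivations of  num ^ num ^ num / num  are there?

4

Parse trees for num ^ num ^ num / num:
  [Atom [Atom [Head [Head [Expr num]] ^ [Expr [Expr num] ^ num]]] / [Head [Expr num]]]
  [Atom [Atom [Head [Head [Head [Expr num]] ^ [Expr num]] ^ [Expr num]]] / [Head [Expr num]]]
  [Atom [Atom [Head [Head [Expr [Expr num] ^ num]] ^ [Expr num]]] / [Head [Expr num]]]
  [Atom [Atom [Head [Expr [Expr [Expr num] ^ num] ^ num]]] / [Head [Expr num]]]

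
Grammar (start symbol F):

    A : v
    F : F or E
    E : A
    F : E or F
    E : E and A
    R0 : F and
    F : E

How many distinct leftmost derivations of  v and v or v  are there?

2

Parse trees for v and v or v:
  [F [F [E [E [A v]] and [A v]]] or [E [A v]]]
  [F [E [E [A v]] and [A v]] or [F [E [A v]]]]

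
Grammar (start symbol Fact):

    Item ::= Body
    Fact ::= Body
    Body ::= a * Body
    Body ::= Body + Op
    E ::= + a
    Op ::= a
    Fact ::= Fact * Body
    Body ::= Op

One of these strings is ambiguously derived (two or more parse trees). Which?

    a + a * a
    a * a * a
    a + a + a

a * a * a

a + a * a: 1 tree
a * a * a: 4 trees
a + a + a: 1 tree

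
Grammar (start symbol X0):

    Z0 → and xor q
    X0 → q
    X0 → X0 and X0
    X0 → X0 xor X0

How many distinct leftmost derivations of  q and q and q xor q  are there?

5

Parse trees for q and q and q xor q:
  [X0 [X0 q] and [X0 [X0 q] and [X0 [X0 q] xor [X0 q]]]]
  [X0 [X0 q] and [X0 [X0 [X0 q] and [X0 q]] xor [X0 q]]]
  [X0 [X0 [X0 q] and [X0 q]] and [X0 [X0 q] xor [X0 q]]]
  [X0 [X0 [X0 q] and [X0 [X0 q] and [X0 q]]] xor [X0 q]]
  [X0 [X0 [X0 [X0 q] and [X0 q]] and [X0 q]] xor [X0 q]]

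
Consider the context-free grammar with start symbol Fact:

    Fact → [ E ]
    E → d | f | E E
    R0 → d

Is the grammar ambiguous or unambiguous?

Ambiguous

Witness: [ d d d ]

Derivation 1: Fact ⇒ [ E ] ⇒ [ E E ] ⇒ [ d E ] ⇒ [ d E E ] ⇒ [ d d E ] ⇒ [ d d d ]
Derivation 2: Fact ⇒ [ E ] ⇒ [ E E ] ⇒ [ E E E ] ⇒ [ d E E ] ⇒ [ d d E ] ⇒ [ d d d ]

Two distinct leftmost derivations for the same string.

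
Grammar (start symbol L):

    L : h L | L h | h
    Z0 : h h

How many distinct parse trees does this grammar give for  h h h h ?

8

Parse trees for h h h h:
  [L h [L h [L h [L h]]]]
  [L h [L h [L [L h] h]]]
  [L h [L [L h [L h]] h]]
  [L h [L [L [L h] h] h]]
  [L [L h [L h [L h]]] h]
  [L [L h [L [L h] h]] h]
  [L [L [L h [L h]] h] h]
  [L [L [L [L h] h] h] h]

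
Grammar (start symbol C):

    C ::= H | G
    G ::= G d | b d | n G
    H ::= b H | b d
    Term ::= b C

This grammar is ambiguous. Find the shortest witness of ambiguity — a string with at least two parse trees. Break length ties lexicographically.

length 2: b d has 2 parse trees

Two derivations of b d:
  C ⇒ H ⇒ b d
  C ⇒ G ⇒ b d

b d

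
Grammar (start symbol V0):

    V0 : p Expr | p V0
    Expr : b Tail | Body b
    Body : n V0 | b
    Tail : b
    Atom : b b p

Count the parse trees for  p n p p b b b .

2

Parse trees for p n p p b b b:
  [V0 p [Expr [Body n [V0 p [V0 p [Expr b [Tail b]]]]] b]]
  [V0 p [Expr [Body n [V0 p [V0 p [Expr [Body b] b]]]] b]]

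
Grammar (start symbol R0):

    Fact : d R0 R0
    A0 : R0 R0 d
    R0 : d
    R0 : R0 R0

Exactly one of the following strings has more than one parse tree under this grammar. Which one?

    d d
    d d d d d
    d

d d d d d

d d: 1 tree
d d d d d: 14 trees
d: 1 tree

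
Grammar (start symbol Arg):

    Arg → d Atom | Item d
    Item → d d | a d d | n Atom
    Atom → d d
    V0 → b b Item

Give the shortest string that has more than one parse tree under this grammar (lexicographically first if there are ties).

d d d

length 3: d d d has 2 parse trees

Two derivations of d d d:
  Arg ⇒ d Atom ⇒ d d d
  Arg ⇒ Item d ⇒ d d d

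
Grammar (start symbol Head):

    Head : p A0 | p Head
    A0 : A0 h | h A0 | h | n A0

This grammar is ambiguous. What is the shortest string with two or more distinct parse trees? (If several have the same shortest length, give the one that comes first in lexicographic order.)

p h h

length 2: no string has ≥2 trees
length 3: p h h has 2 parse trees

Two derivations of p h h:
  Head ⇒ p A0 ⇒ p A0 h ⇒ p h h
  Head ⇒ p A0 ⇒ p h A0 ⇒ p h h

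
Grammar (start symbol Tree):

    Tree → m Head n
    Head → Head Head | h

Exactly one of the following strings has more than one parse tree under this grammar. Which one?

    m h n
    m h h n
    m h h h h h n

m h n: 1 tree
m h h n: 1 tree
m h h h h h n: 14 trees

m h h h h h n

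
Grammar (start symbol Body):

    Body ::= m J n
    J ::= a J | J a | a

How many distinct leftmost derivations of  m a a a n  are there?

Parse trees for m a a a n:
  [Body m [J a [J a [J a]]] n]
  [Body m [J a [J [J a] a]] n]
  [Body m [J [J a [J a]] a] n]
  [Body m [J [J [J a] a] a] n]

4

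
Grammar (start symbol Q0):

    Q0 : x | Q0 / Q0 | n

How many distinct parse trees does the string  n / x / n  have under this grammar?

Parse trees for n / x / n:
  [Q0 [Q0 n] / [Q0 [Q0 x] / [Q0 n]]]
  [Q0 [Q0 [Q0 n] / [Q0 x]] / [Q0 n]]

2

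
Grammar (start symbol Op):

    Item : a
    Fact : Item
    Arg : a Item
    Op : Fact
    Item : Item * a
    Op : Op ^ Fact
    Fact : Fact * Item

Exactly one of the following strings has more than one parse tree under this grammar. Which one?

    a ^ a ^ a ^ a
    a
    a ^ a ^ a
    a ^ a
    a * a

a ^ a ^ a ^ a: 1 tree
a: 1 tree
a ^ a ^ a: 1 tree
a ^ a: 1 tree
a * a: 2 trees

a * a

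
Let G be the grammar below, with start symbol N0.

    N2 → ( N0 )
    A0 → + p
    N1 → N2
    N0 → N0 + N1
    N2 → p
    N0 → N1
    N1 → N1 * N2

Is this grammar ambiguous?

Only N0, N1, N2 are reachable from N0; ignoring the rest: This is a standard precedence ladder (N0 over N1 over N2), with each level left-recursive on its own operator ('+' at N0, '*' at N1). That structure is LR(1), hence unambiguous.

Unambiguous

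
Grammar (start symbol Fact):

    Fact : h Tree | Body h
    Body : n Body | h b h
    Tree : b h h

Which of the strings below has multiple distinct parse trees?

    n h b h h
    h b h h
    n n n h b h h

n h b h h: 1 tree
h b h h: 2 trees
n n n h b h h: 1 tree

h b h h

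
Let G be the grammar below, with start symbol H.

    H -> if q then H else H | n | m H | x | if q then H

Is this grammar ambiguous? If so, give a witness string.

Ambiguous

Witness: if q then if q then n else n

Derivation 1: H ⇒ if q then H else H ⇒ if q then if q then H else H ⇒ if q then if q then n else H ⇒ if q then if q then n else n
Derivation 2: H ⇒ if q then H ⇒ if q then if q then H else H ⇒ if q then if q then n else H ⇒ if q then if q then n else n

Two distinct leftmost derivations for the same string.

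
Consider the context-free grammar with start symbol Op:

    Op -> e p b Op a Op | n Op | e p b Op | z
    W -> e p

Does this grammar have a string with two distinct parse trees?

Witness: e p b e p b z a z

Derivation 1: Op ⇒ e p b Op a Op ⇒ e p b e p b Op a Op ⇒ e p b e p b z a Op ⇒ e p b e p b z a z
Derivation 2: Op ⇒ e p b Op ⇒ e p b e p b Op a Op ⇒ e p b e p b z a Op ⇒ e p b e p b z a z

Two distinct leftmost derivations for the same string.

Ambiguous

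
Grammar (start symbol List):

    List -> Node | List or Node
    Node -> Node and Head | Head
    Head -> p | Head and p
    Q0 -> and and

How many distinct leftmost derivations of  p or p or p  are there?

1

Parse trees for p or p or p:
  [List [List [List [Node [Head p]]] or [Node [Head p]]] or [Node [Head p]]]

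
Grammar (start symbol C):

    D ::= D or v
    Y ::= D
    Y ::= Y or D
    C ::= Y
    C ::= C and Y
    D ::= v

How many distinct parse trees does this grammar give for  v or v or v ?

4

Parse trees for v or v or v:
  [C [Y [D [D [D v] or v] or v]]]
  [C [Y [Y [D v]] or [D [D v] or v]]]
  [C [Y [Y [D [D v] or v]] or [D v]]]
  [C [Y [Y [Y [D v]] or [D v]] or [D v]]]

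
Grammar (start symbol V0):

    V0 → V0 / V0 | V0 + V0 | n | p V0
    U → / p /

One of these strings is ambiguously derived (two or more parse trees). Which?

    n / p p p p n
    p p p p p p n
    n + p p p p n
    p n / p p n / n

n / p p p p n: 1 tree
p p p p p p n: 1 tree
n + p p p p n: 1 tree
p n / p p n / n: 9 trees

p n / p p n / n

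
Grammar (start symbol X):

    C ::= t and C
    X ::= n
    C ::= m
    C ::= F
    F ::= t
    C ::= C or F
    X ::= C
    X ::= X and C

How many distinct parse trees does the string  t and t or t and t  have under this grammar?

3

Parse trees for t and t or t and t:
  [X [X [C t and [C [C [F t]] or [F t]]]] and [C [F t]]]
  [X [X [C [C t and [C [F t]]] or [F t]]] and [C [F t]]]
  [X [X [X [C [F t]]] and [C [C [F t]] or [F t]]] and [C [F t]]]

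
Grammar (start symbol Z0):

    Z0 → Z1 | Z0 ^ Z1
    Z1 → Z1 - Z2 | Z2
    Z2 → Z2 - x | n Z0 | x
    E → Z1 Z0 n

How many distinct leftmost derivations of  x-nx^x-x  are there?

Parse trees for x-nx^x-x:
  [Z0 [Z1 [Z1 [Z2 x]] - [Z2 [Z2 n [Z0 [Z0 [Z1 [Z2 x]]] ^ [Z1 [Z2 x]]]] - x]]]
  [Z0 [Z1 [Z1 [Z2 x]] - [Z2 n [Z0 [Z0 [Z1 [Z2 x]]] ^ [Z1 [Z1 [Z2 x]] - [Z2 x]]]]]]
  [Z0 [Z1 [Z1 [Z2 x]] - [Z2 n [Z0 [Z0 [Z1 [Z2 x]]] ^ [Z1 [Z2 [Z2 x] - x]]]]]]
  [Z0 [Z1 [Z1 [Z1 [Z2 x]] - [Z2 n [Z0 [Z0 [Z1 [Z2 x]]] ^ [Z1 [Z2 x]]]]] - [Z2 x]]]
  [Z0 [Z0 [Z1 [Z1 [Z2 x]] - [Z2 n [Z0 [Z1 [Z2 x]]]]]] ^ [Z1 [Z1 [Z2 x]] - [Z2 x]]]
  [Z0 [Z0 [Z1 [Z1 [Z2 x]] - [Z2 n [Z0 [Z1 [Z2 x]]]]]] ^ [Z1 [Z2 [Z2 x] - x]]]

6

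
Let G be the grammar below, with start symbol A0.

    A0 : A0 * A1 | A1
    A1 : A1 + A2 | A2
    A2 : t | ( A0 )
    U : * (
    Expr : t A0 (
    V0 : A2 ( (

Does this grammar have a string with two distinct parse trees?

Only A0, A1, A2 are reachable from A0; ignoring the rest: This is a standard precedence ladder (A0 over A1 over A2), with each level left-recursive on its own operator ('*' at A0, '+' at A1). That structure is LR(1), hence unambiguous.

Unambiguous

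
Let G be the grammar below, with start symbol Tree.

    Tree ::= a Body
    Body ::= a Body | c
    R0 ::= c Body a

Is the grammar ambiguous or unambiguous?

Only Tree, Body are reachable from Tree; ignoring the rest: Restricted to the reachable nonterminals, every rule has the form A → t or A → t B, and no two rules for the same A share a first terminal. The grammar encodes a DFA — one run per string.

Unambiguous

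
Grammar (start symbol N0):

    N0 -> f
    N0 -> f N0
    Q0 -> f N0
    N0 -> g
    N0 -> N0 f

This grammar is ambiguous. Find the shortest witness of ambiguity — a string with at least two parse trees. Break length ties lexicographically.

f f

length 1: no string has ≥2 trees
length 2: f f has 2 parse trees

Two derivations of f f:
  N0 ⇒ f N0 ⇒ f f
  N0 ⇒ N0 f ⇒ f f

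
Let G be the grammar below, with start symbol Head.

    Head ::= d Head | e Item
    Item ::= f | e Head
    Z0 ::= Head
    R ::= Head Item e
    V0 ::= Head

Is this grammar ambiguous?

Only Head, Item are reachable from Head; ignoring the rest: Each reachable nonterminal has at most one production per leading terminal, and all productions are right-linear; the derivation is determined token-by-token.

Unambiguous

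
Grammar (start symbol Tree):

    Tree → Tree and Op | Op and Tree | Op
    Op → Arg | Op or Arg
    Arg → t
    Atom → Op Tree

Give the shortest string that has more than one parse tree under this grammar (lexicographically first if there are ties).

length 1: no string has ≥2 trees
length 3: t and t has 2 parse trees

Two derivations of t and t:
  Tree ⇒ Tree and Op ⇒ Op and Op ⇒ Arg and Op ⇒ t and Op ⇒ t and Arg ⇒ t and t
  Tree ⇒ Op and Tree ⇒ Arg and Tree ⇒ t and Tree ⇒ t and Op ⇒ t and Arg ⇒ t and t

t and t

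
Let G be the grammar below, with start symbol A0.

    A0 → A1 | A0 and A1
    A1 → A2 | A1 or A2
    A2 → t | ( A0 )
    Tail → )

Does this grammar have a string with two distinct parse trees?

Unambiguous

Only A0, A1, A2 are reachable from A0; ignoring the rest: A0 → A0 and A1 | A1  ;  A1 → A1 or A2 | A2  — a left-associative chain with A2 at the bottom. Each string factors uniquely by precedence.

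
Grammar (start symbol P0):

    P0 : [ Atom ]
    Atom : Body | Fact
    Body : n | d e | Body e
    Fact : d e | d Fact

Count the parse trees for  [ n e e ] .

1

Parse trees for [ n e e ]:
  [P0 [ [Atom [Body [Body [Body n] e] e]] ]]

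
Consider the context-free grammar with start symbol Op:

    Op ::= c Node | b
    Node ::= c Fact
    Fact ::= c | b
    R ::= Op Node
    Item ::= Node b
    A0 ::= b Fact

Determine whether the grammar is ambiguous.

Unambiguous

Only Op, Node, Fact are reachable from Op; ignoring the rest: Each reachable nonterminal has at most one production per leading terminal, and all productions are right-linear; the derivation is determined token-by-token.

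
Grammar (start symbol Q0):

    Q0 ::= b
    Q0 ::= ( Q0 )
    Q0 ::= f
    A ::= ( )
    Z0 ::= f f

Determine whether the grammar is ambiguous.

(Z0, A are unreachable from Q0, so their rules don't affect L(Q0).) Each string is a nest of matched brackets around a single atom. An opening bracket forces the recursive rule; an atom forces the base rule.

Unambiguous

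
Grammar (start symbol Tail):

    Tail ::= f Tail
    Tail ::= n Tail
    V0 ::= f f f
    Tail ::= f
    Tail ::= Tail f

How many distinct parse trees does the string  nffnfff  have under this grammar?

22

Parse trees for nffnfff (showing first 6 of 22):
  [Tail n [Tail f [Tail f [Tail n [Tail f [Tail f [Tail f]]]]]]]
  [Tail n [Tail f [Tail f [Tail n [Tail f [Tail [Tail f] f]]]]]]
  [Tail n [Tail f [Tail f [Tail n [Tail [Tail f [Tail f]] f]]]]]
  [Tail n [Tail f [Tail f [Tail n [Tail [Tail [Tail f] f] f]]]]]
  [Tail n [Tail f [Tail f [Tail [Tail n [Tail f [Tail f]]] f]]]]
  [Tail n [Tail f [Tail f [Tail [Tail n [Tail [Tail f] f]] f]]]]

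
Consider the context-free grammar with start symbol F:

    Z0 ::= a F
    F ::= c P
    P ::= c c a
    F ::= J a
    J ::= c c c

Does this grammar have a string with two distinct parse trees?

Witness: c c c a

Derivation 1: F ⇒ c P ⇒ c c c a
Derivation 2: F ⇒ J a ⇒ c c c a

Two distinct leftmost derivations for the same string.

Ambiguous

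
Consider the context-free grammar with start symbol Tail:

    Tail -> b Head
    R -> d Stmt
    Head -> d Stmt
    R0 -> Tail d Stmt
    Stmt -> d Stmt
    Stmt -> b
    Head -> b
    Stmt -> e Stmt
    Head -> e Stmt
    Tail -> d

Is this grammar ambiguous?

Only Tail, Head, Stmt are reachable from Tail; ignoring the rest: The reachable rules are right-linear with at most one rule per (nonterminal, next-terminal) pair. Each input token forces the next rule, so parsing is deterministic.

Unambiguous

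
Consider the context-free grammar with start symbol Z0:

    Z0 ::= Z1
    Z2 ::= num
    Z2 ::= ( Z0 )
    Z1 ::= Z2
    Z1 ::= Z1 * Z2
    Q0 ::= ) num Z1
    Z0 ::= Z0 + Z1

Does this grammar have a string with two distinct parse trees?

Unambiguous

Only Z0, Z1, Z2 are reachable from Z0; ignoring the rest: Z0 → Z0 + Z1 | Z1  ;  Z1 → Z1 * Z2 | Z2  — a left-associative chain with Z2 at the bottom. Each string factors uniquely by precedence.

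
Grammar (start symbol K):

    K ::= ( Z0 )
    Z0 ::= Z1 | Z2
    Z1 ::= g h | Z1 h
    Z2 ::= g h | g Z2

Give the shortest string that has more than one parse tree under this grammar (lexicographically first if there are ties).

( g h )

length 4: ( g h ) has 2 parse trees

Two derivations of ( g h ):
  K ⇒ ( Z0 ) ⇒ ( Z1 ) ⇒ ( g h )
  K ⇒ ( Z0 ) ⇒ ( Z2 ) ⇒ ( g h )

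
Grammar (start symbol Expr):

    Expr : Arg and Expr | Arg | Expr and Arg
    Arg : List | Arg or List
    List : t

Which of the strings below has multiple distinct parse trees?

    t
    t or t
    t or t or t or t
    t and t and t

t and t and t

t: 1 tree
t or t: 1 tree
t or t or t or t: 1 tree
t and t and t: 4 trees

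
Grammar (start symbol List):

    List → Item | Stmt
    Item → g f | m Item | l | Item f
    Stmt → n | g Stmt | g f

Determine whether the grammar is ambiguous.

Witness: g f

Derivation 1: List ⇒ Item ⇒ g f
Derivation 2: List ⇒ Stmt ⇒ g f

Two distinct leftmost derivations for the same string.

Ambiguous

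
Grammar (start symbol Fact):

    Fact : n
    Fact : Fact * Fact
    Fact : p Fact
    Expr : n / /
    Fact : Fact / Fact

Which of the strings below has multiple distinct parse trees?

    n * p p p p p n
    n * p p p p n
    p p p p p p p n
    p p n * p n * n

n * p p p p p n: 1 tree
n * p p p p n: 1 tree
p p p p p p p n: 1 tree
p p n * p n * n: 12 trees

p p n * p n * n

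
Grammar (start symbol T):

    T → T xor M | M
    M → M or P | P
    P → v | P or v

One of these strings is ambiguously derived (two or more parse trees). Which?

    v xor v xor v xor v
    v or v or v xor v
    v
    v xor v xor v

v xor v xor v xor v: 1 tree
v or v or v xor v: 4 trees
v: 1 tree
v xor v xor v: 1 tree

v or v or v xor v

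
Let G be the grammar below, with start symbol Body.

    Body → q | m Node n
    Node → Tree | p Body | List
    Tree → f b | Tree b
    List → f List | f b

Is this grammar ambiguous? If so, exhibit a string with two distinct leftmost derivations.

Ambiguous

Witness: m f b n

Derivation 1: Body ⇒ m Node n ⇒ m Tree n ⇒ m f b n
Derivation 2: Body ⇒ m Node n ⇒ m List n ⇒ m f b n

Two distinct leftmost derivations for the same string.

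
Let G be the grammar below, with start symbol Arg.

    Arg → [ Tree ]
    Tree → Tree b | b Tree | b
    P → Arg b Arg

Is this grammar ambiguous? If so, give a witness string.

Witness: [ b b ]

Derivation 1: Arg ⇒ [ Tree ] ⇒ [ Tree b ] ⇒ [ b b ]
Derivation 2: Arg ⇒ [ Tree ] ⇒ [ b Tree ] ⇒ [ b b ]

Two distinct leftmost derivations for the same string.

Ambiguous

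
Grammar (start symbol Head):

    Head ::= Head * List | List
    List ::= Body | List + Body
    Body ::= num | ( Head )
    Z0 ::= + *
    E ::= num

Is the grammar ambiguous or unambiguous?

Only Head, List, Body are reachable from Head; ignoring the rest: The grammar is stratified — Head handles '*' (left-recursive), List handles '+', Body atoms. Each operator has a fixed associativity and precedence level, so every string has one parse.

Unambiguous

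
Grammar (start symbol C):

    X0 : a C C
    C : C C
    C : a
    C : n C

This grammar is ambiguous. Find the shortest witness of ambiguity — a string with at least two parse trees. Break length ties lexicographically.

length 1: no string has ≥2 trees
length 2: no string has ≥2 trees
length 3: a a a has 2 parse trees

Two derivations of a a a:
  C ⇒ C C ⇒ C C C ⇒ a C C ⇒ a a C ⇒ a a a
  C ⇒ C C ⇒ a C ⇒ a C C ⇒ a a C ⇒ a a a

a a a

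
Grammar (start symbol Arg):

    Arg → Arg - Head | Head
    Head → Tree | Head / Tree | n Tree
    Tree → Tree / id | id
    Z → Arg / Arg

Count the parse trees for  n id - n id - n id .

1

Parse trees for n id - n id - n id:
  [Arg [Arg [Arg [Head n [Tree id]]] - [Head n [Tree id]]] - [Head n [Tree id]]]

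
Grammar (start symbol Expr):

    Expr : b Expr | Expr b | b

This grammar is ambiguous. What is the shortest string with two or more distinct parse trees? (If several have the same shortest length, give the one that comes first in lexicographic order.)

length 1: no string has ≥2 trees
length 2: b b has 2 parse trees

Two derivations of b b:
  Expr ⇒ b Expr ⇒ b b
  Expr ⇒ Expr b ⇒ b b

b b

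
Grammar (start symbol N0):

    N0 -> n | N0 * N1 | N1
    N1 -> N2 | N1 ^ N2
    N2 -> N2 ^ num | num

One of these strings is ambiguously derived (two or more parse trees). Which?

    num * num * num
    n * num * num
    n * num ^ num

n * num ^ num

num * num * num: 1 tree
n * num * num: 1 tree
n * num ^ num: 2 trees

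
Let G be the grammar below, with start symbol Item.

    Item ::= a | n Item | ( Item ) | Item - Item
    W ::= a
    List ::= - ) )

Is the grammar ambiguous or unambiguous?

Witness: n a - a

Derivation 1: Item ⇒ n Item ⇒ n Item - Item ⇒ n a - Item ⇒ n a - a
Derivation 2: Item ⇒ Item - Item ⇒ n Item - Item ⇒ n a - Item ⇒ n a - a

Two distinct leftmost derivations for the same string.

Ambiguous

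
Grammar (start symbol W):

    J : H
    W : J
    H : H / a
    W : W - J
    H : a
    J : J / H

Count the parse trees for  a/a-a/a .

Parse trees for a/a-a/a:
  [W [W [J [H [H a] / a]]] - [J [H [H a] / a]]]
  [W [W [J [H [H a] / a]]] - [J [J [H a]] / [H a]]]
  [W [W [J [J [H a]] / [H a]]] - [J [H [H a] / a]]]
  [W [W [J [J [H a]] / [H a]]] - [J [J [H a]] / [H a]]]

4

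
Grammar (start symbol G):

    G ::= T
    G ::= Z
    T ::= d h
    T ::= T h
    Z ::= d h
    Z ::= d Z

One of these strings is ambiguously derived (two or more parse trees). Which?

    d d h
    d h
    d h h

d h

d d h: 1 tree
d h: 2 trees
d h h: 1 tree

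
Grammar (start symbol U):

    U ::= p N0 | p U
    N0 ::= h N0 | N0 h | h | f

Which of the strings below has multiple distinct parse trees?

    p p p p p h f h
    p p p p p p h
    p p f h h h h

p p p p p h f h: 2 trees
p p p p p p h: 1 tree
p p f h h h h: 1 tree

p p p p p h f h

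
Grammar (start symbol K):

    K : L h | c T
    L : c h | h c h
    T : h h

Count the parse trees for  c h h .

Parse trees for c h h:
  [K [L c h] h]
  [K c [T h h]]

2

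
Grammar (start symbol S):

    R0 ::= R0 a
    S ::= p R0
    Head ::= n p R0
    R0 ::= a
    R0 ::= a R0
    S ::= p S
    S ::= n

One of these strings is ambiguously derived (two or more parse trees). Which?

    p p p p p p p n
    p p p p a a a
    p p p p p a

p p p p a a a

p p p p p p p n: 1 tree
p p p p a a a: 4 trees
p p p p p a: 1 tree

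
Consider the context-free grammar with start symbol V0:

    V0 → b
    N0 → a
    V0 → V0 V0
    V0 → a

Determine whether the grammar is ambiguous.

Witness: a a a

Derivation 1: V0 ⇒ V0 V0 ⇒ V0 V0 V0 ⇒ a V0 V0 ⇒ a a V0 ⇒ a a a
Derivation 2: V0 ⇒ V0 V0 ⇒ a V0 ⇒ a V0 V0 ⇒ a a V0 ⇒ a a a

Two distinct leftmost derivations for the same string.

Ambiguous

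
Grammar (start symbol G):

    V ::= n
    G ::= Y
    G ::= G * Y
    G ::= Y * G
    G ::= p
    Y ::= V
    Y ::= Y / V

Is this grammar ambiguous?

Witness: n * n

Derivation 1: G ⇒ G * Y ⇒ Y * Y ⇒ V * Y ⇒ n * Y ⇒ n * V ⇒ n * n
Derivation 2: G ⇒ Y * G ⇒ V * G ⇒ n * G ⇒ n * Y ⇒ n * V ⇒ n * n

Two distinct leftmost derivations for the same string.

Ambiguous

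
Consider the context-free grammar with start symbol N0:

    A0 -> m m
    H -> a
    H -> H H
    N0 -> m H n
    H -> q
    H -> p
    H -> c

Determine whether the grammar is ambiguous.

Witness: m a a a n

Derivation 1: N0 ⇒ m H n ⇒ m H H n ⇒ m a H n ⇒ m a H H n ⇒ m a a H n ⇒ m a a a n
Derivation 2: N0 ⇒ m H n ⇒ m H H n ⇒ m H H H n ⇒ m a H H n ⇒ m a a H n ⇒ m a a a n

Two distinct leftmost derivations for the same string.

Ambiguous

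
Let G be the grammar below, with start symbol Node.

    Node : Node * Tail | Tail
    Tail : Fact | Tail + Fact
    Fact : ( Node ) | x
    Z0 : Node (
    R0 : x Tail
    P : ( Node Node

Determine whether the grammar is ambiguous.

Unambiguous

Only Node, Tail, Fact are reachable from Node; ignoring the rest: Node → Node * Tail | Tail  ;  Tail → Tail + Fact | Fact  — a left-associative chain with Fact at the bottom. Each string factors uniquely by precedence.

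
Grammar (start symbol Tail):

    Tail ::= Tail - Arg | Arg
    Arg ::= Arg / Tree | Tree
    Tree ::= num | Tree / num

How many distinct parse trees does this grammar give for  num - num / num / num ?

4

Parse trees for num - num / num / num:
  [Tail [Tail [Arg [Tree num]]] - [Arg [Arg [Tree num]] / [Tree [Tree num] / num]]]
  [Tail [Tail [Arg [Tree num]]] - [Arg [Arg [Arg [Tree num]] / [Tree num]] / [Tree num]]]
  [Tail [Tail [Arg [Tree num]]] - [Arg [Arg [Tree [Tree num] / num]] / [Tree num]]]
  [Tail [Tail [Arg [Tree num]]] - [Arg [Tree [Tree [Tree num] / num] / num]]]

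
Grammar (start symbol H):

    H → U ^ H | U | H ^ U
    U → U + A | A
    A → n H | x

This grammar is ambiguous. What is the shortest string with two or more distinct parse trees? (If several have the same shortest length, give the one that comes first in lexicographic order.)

x ^ x

length 1: no string has ≥2 trees
length 2: no string has ≥2 trees
length 3: x ^ x has 2 parse trees

Two derivations of x ^ x:
  H ⇒ U ^ H ⇒ A ^ H ⇒ x ^ H ⇒ x ^ U ⇒ x ^ A ⇒ x ^ x
  H ⇒ H ^ U ⇒ U ^ U ⇒ A ^ U ⇒ x ^ U ⇒ x ^ A ⇒ x ^ x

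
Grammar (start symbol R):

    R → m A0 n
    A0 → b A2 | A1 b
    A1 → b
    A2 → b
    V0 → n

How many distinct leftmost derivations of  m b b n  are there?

2

Parse trees for m b b n:
  [R m [A0 b [A2 b]] n]
  [R m [A0 [A1 b] b] n]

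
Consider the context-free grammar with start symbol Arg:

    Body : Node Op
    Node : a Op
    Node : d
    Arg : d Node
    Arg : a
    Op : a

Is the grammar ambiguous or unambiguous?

Only Arg, Node, Op are reachable from Arg; ignoring the rest: The reachable rules are right-linear with at most one rule per (nonterminal, next-terminal) pair. Each input token forces the next rule, so parsing is deterministic.

Unambiguous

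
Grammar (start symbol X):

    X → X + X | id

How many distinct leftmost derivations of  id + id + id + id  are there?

5

Parse trees for id + id + id + id:
  [X [X id] + [X [X id] + [X [X id] + [X id]]]]
  [X [X id] + [X [X [X id] + [X id]] + [X id]]]
  [X [X [X id] + [X id]] + [X [X id] + [X id]]]
  [X [X [X id] + [X [X id] + [X id]]] + [X id]]
  [X [X [X [X id] + [X id]] + [X id]] + [X id]]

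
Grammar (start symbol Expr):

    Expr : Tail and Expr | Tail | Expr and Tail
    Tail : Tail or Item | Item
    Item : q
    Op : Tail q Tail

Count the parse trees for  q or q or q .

1

Parse trees for q or q or q:
  [Expr [Tail [Tail [Tail [Item q]] or [Item q]] or [Item q]]]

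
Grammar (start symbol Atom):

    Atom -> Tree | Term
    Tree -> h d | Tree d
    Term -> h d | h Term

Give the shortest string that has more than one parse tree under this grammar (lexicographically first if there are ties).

h d

length 2: h d has 2 parse trees

Two derivations of h d:
  Atom ⇒ Tree ⇒ h d
  Atom ⇒ Term ⇒ h d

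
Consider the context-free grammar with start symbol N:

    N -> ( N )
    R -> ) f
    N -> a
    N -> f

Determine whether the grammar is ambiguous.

(R is unreachable from N, so its rules don't affect L(N).) L(N) is { openⁿ atom closeⁿ : n ≥ 0 }. The bracket depth fixes n, and the derivation is forced at every step.

Unambiguous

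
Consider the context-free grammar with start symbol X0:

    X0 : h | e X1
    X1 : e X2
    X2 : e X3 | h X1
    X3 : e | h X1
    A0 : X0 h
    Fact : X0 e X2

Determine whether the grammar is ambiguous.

Unambiguous

Only X0, X1, X2, X3 are reachable from X0; ignoring the rest: The reachable rules are right-linear with at most one rule per (nonterminal, next-terminal) pair. Each input token forces the next rule, so parsing is deterministic.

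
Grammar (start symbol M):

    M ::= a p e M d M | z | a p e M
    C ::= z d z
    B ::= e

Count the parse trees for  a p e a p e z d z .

2

Parse trees for a p e a p e z d z:
  [M a p e [M a p e [M z]] d [M z]]
  [M a p e [M a p e [M z] d [M z]]]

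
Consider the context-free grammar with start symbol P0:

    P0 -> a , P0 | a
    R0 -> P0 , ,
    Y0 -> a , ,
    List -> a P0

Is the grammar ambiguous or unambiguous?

(R0, Y0, List are unreachable from P0, so their rules don't affect L(P0).) Right-recursive list with a separator: after each atom, whether the separator follows determines the rule. One parse per string.

Unambiguous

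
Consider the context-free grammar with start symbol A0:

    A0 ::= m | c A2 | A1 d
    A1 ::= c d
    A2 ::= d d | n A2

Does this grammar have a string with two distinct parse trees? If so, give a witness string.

Witness: c d d

Derivation 1: A0 ⇒ c A2 ⇒ c d d
Derivation 2: A0 ⇒ A1 d ⇒ c d d

Two distinct leftmost derivations for the same string.

Ambiguous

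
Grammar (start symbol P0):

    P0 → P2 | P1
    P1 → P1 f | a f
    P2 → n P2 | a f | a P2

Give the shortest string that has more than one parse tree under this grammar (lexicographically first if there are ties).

a f

length 2: a f has 2 parse trees

Two derivations of a f:
  P0 ⇒ P2 ⇒ a f
  P0 ⇒ P1 ⇒ a f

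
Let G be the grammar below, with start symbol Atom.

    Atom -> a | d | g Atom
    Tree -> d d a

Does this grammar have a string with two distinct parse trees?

Unambiguous

(Tree is unreachable from Atom, so its rules don't affect L(Atom).) The reachable rules are right-linear with at most one rule per (nonterminal, next-terminal) pair. Each input token forces the next rule, so parsing is deterministic.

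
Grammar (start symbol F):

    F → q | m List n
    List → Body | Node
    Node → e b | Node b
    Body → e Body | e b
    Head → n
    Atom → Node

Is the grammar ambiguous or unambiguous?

Witness: m e b n

Derivation 1: F ⇒ m List n ⇒ m Body n ⇒ m e b n
Derivation 2: F ⇒ m List n ⇒ m Node n ⇒ m e b n

Two distinct leftmost derivations for the same string.

Ambiguous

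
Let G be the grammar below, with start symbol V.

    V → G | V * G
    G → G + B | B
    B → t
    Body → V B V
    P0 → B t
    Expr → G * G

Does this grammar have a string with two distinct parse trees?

(Body, P0, Expr are unreachable from V, so their rules don't affect L(V).) V → V * G | G  ;  G → G + B | B  — a left-associative chain with B at the bottom. Each string factors uniquely by precedence.

Unambiguous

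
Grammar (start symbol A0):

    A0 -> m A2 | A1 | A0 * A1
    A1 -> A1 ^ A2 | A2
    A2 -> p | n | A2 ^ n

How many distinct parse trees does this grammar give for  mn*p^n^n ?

4

Parse trees for mn*p^n^n:
  [A0 [A0 m [A2 n]] * [A1 [A1 [A2 p]] ^ [A2 [A2 n] ^ n]]]
  [A0 [A0 m [A2 n]] * [A1 [A1 [A1 [A2 p]] ^ [A2 n]] ^ [A2 n]]]
  [A0 [A0 m [A2 n]] * [A1 [A1 [A2 [A2 p] ^ n]] ^ [A2 n]]]
  [A0 [A0 m [A2 n]] * [A1 [A2 [A2 [A2 p] ^ n] ^ n]]]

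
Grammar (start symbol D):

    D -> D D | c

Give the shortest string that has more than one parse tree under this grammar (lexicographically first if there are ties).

length 1: no string has ≥2 trees
length 2: no string has ≥2 trees
length 3: c c c has 2 parse trees

Two derivations of c c c:
  D ⇒ D D ⇒ D D D ⇒ c D D ⇒ c c D ⇒ c c c
  D ⇒ D D ⇒ c D ⇒ c D D ⇒ c c D ⇒ c c c

c c c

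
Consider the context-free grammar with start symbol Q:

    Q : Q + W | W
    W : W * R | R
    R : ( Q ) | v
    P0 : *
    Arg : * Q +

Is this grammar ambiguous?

Only Q, W, R are reachable from Q; ignoring the rest: Q → Q + W | W  ;  W → W * R | R  — a left-associative chain with R at the bottom. Each string factors uniquely by precedence.

Unambiguous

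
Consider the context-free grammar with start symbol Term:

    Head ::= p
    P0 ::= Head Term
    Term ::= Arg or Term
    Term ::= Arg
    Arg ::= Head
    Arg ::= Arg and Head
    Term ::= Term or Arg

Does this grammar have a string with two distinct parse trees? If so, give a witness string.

Ambiguous

Witness: p or p

Derivation 1: Term ⇒ Arg or Term ⇒ Head or Term ⇒ p or Term ⇒ p or Arg ⇒ p or Head ⇒ p or p
Derivation 2: Term ⇒ Term or Arg ⇒ Arg or Arg ⇒ Head or Arg ⇒ p or Arg ⇒ p or Head ⇒ p or p

Two distinct leftmost derivations for the same string.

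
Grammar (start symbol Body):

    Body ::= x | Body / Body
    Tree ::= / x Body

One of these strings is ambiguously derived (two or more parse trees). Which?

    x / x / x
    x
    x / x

x / x / x: 2 trees
x: 1 tree
x / x: 1 tree

x / x / x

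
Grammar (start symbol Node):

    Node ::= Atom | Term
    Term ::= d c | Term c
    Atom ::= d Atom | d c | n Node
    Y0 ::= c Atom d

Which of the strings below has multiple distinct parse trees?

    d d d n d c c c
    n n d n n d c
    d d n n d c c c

n n d n n d c

d d d n d c c c: 1 tree
n n d n n d c: 2 trees
d d n n d c c c: 1 tree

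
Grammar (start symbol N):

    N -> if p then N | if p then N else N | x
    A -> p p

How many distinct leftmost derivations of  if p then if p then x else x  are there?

Parse trees for if p then if p then x else x:
  [N if p then [N if p then [N x] else [N x]]]
  [N if p then [N if p then [N x]] else [N x]]

2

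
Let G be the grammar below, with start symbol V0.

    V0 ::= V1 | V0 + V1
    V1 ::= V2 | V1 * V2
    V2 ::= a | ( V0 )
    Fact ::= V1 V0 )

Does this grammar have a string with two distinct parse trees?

Unambiguous

Only V0, V1, V2 are reachable from V0; ignoring the rest: The grammar is stratified — V0 handles '+' (left-recursive), V1 handles '*', V2 atoms. Each operator has a fixed associativity and precedence level, so every string has one parse.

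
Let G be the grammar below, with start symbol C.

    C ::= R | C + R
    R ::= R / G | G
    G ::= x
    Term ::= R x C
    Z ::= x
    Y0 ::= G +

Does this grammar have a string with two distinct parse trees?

Unambiguous

Only C, R, G are reachable from C; ignoring the rest: The grammar is stratified — C handles '+' (left-recursive), R handles '/', G atoms. Each operator has a fixed associativity and precedence level, so every string has one parse.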